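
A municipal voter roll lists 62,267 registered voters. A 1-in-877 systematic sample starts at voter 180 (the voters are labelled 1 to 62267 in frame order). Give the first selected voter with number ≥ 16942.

17720

k = 877
Steps past start: ⌈(16942 − 180)/877⌉ = ⌈16762/877⌉ = 20
Selected voter: 180 + 20×877 = 17720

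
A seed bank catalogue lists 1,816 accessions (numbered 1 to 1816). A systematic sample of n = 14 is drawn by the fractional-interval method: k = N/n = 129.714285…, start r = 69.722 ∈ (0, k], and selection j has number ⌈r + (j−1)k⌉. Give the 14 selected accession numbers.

70, 200, 330, 459, 589, 719, 849, 978, 1108, 1238, 1367, 1497, 1627, 1757

j=1: r + 0k = 69.722 → ⌈·⌉ = 70
j=2: r + 1k = 199.436285… → ⌈·⌉ = 200
j=3: r + 2k = 329.150571… → ⌈·⌉ = 330
j=4: r + 3k = 458.864857… → ⌈·⌉ = 459
j=5: r + 4k = 588.579142… → ⌈·⌉ = 589
j=6: r + 5k = 718.293428… → ⌈·⌉ = 719
j=7: r + 6k = 848.007714… → ⌈·⌉ = 849
j=8: r + 7k = 977.722 → ⌈·⌉ = 978
j=9: r + 8k = 1107.436285… → ⌈·⌉ = 1108
j=10: r + 9k = 1237.150571… → ⌈·⌉ = 1238
j=11: r + 10k = 1366.864857… → ⌈·⌉ = 1367
j=12: r + 11k = 1496.579142… → ⌈·⌉ = 1497
j=13: r + 12k = 1626.293428… → ⌈·⌉ = 1627
j=14: r + 13k = 1756.007714… → ⌈·⌉ = 1757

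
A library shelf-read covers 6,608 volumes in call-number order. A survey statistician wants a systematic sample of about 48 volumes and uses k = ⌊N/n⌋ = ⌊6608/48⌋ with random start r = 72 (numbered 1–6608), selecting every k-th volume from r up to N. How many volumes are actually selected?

48

k = ⌊6608/48⌋ = 137
Achieved size = ⌊(6608 − 72)/137⌋ + 1 = ⌊6536/137⌋ + 1 = 47 + 1 = 48
(last selection: 72 + 47×137 = 6511 ≤ 6608; next would be 6648 > 6608)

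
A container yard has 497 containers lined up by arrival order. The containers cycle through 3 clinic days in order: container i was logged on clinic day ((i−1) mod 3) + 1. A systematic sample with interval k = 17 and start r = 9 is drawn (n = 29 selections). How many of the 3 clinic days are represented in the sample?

3

Consecutive selections differ by k = 17, so their clinic day numbers differ by 17 mod 3 = 2.
gcd(17, 3) = 1, so the sample visits 3/1 = 3 distinct residues mod 3.
Start 9 is clinic day 3; the clinic days hit are 1, 2, 3.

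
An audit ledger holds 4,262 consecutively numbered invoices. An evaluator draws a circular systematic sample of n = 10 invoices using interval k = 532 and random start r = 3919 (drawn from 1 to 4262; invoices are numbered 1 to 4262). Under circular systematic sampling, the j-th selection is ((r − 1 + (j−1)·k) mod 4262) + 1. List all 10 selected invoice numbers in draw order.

Selection 1: 3919
Selection 2: 3919 + 532 = 4451 → 4451 − 4262 = 189
Selection 3: 189 + 532 = 721
Selection 4: 721 + 532 = 1253
Selection 5: 1253 + 532 = 1785
Selection 6: 1785 + 532 = 2317
Selection 7: 2317 + 532 = 2849
Selection 8: 2849 + 532 = 3381
Selection 9: 3381 + 532 = 3913
Selection 10: 3913 + 532 = 4445 → 4445 − 4262 = 183

3919, 189, 721, 1253, 1785, 2317, 2849, 3381, 3913, 183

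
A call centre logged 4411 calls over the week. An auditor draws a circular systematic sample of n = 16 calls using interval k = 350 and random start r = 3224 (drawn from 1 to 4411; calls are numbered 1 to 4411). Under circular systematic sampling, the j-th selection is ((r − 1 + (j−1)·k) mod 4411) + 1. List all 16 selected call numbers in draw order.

Selection 1: 3224
Selection 2: 3224 + 350 = 3574
Selection 3: 3574 + 350 = 3924
Selection 4: 3924 + 350 = 4274
Selection 5: 4274 + 350 = 4624 → 4624 − 4411 = 213
Selection 6: 213 + 350 = 563
Selection 7: 563 + 350 = 913
Selection 8: 913 + 350 = 1263
Selection 9: 1263 + 350 = 1613
Selection 10: 1613 + 350 = 1963
Selection 11: 1963 + 350 = 2313
Selection 12: 2313 + 350 = 2663
Selection 13: 2663 + 350 = 3013
Selection 14: 3013 + 350 = 3363
Selection 15: 3363 + 350 = 3713
Selection 16: 3713 + 350 = 4063

3224, 3574, 3924, 4274, 213, 563, 913, 1263, 1613, 1963, 2313, 2663, 3013, 3363, 3713, 4063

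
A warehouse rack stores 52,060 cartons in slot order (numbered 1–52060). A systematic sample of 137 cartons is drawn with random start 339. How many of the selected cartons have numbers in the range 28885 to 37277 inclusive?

22

k = 52060/137 = 380
First selection ≥ 28885: 339 + ⌈(28885−339)/380⌉·380 = 339 + 76×380 = 29219
Last selection ≤ 37277: 339 + ⌊(37277−339)/380⌋·380 = 339 + 97×380 = 37199
Count = 97 − 76 + 1 = 22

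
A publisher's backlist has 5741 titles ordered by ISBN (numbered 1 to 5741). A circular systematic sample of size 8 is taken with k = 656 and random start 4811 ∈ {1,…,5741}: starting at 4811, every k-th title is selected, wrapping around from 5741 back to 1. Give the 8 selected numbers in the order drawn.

4811, 5467, 382, 1038, 1694, 2350, 3006, 3662

Selection 1: 4811
Selection 2: 4811 + 656 = 5467
Selection 3: 5467 + 656 = 6123 → 6123 − 5741 = 382
Selection 4: 382 + 656 = 1038
Selection 5: 1038 + 656 = 1694
Selection 6: 1694 + 656 = 2350
Selection 7: 2350 + 656 = 3006
Selection 8: 3006 + 656 = 3662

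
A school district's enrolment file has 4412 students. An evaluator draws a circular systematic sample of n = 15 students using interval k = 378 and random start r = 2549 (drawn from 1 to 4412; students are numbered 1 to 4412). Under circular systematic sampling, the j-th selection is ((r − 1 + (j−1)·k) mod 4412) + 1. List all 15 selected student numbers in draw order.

2549, 2927, 3305, 3683, 4061, 27, 405, 783, 1161, 1539, 1917, 2295, 2673, 3051, 3429

Selection 1: 2549
Selection 2: 2549 + 378 = 2927
Selection 3: 2927 + 378 = 3305
Selection 4: 3305 + 378 = 3683
Selection 5: 3683 + 378 = 4061
Selection 6: 4061 + 378 = 4439 → 4439 − 4412 = 27
Selection 7: 27 + 378 = 405
Selection 8: 405 + 378 = 783
Selection 9: 783 + 378 = 1161
Selection 10: 1161 + 378 = 1539
Selection 11: 1539 + 378 = 1917
Selection 12: 1917 + 378 = 2295
Selection 13: 2295 + 378 = 2673
Selection 14: 2673 + 378 = 3051
Selection 15: 3051 + 378 = 3429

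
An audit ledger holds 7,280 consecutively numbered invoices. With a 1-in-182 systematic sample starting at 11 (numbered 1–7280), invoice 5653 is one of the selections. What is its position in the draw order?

k = 182
position = (5653 − 11)/182 + 1 = 5642/182 + 1 = 31 + 1 = 32

32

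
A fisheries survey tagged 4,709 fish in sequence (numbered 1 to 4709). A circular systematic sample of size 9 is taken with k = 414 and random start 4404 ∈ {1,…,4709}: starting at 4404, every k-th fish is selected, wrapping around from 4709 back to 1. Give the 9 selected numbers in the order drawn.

Selection 1: 4404
Selection 2: 4404 + 414 = 4818 → 4818 − 4709 = 109
Selection 3: 109 + 414 = 523
Selection 4: 523 + 414 = 937
Selection 5: 937 + 414 = 1351
Selection 6: 1351 + 414 = 1765
Selection 7: 1765 + 414 = 2179
Selection 8: 2179 + 414 = 2593
Selection 9: 2593 + 414 = 3007

4404, 109, 523, 937, 1351, 1765, 2179, 2593, 3007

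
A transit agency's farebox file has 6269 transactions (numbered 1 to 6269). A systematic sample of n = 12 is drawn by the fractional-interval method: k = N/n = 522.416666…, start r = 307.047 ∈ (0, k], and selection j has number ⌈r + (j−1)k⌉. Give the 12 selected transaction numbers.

308, 830, 1352, 1875, 2397, 2920, 3442, 3964, 4487, 5009, 5532, 6054

j=1: r + 0k = 307.047 → ⌈·⌉ = 308
j=2: r + 1k = 829.463666… → ⌈·⌉ = 830
j=3: r + 2k = 1351.880333… → ⌈·⌉ = 1352
j=4: r + 3k = 1874.297 → ⌈·⌉ = 1875
j=5: r + 4k = 2396.713666… → ⌈·⌉ = 2397
j=6: r + 5k = 2919.130333… → ⌈·⌉ = 2920
j=7: r + 6k = 3441.547 → ⌈·⌉ = 3442
j=8: r + 7k = 3963.963666… → ⌈·⌉ = 3964
j=9: r + 8k = 4486.380333… → ⌈·⌉ = 4487
j=10: r + 9k = 5008.797 → ⌈·⌉ = 5009
j=11: r + 10k = 5531.213666… → ⌈·⌉ = 5532
j=12: r + 11k = 6053.630333… → ⌈·⌉ = 6054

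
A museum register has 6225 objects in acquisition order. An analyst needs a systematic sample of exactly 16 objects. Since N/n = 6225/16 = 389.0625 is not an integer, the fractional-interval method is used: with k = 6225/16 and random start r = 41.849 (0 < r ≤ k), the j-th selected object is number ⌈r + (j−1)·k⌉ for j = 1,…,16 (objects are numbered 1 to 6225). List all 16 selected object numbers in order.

42, 431, 820, 1210, 1599, 1988, 2377, 2766, 3155, 3544, 3933, 4322, 4711, 5100, 5489, 5878

j=1: r + 0k = 41.849 → ⌈·⌉ = 42
j=2: r + 1k = 430.9115 → ⌈·⌉ = 431
j=3: r + 2k = 819.974 → ⌈·⌉ = 820
j=4: r + 3k = 1209.0365 → ⌈·⌉ = 1210
j=5: r + 4k = 1598.099 → ⌈·⌉ = 1599
j=6: r + 5k = 1987.1615 → ⌈·⌉ = 1988
j=7: r + 6k = 2376.224 → ⌈·⌉ = 2377
j=8: r + 7k = 2765.2865 → ⌈·⌉ = 2766
j=9: r + 8k = 3154.349 → ⌈·⌉ = 3155
j=10: r + 9k = 3543.4115 → ⌈·⌉ = 3544
j=11: r + 10k = 3932.474 → ⌈·⌉ = 3933
j=12: r + 11k = 4321.5365 → ⌈·⌉ = 4322
j=13: r + 12k = 4710.599 → ⌈·⌉ = 4711
j=14: r + 13k = 5099.6615 → ⌈·⌉ = 5100
j=15: r + 14k = 5488.724 → ⌈·⌉ = 5489
j=16: r + 15k = 5877.7865 → ⌈·⌉ = 5878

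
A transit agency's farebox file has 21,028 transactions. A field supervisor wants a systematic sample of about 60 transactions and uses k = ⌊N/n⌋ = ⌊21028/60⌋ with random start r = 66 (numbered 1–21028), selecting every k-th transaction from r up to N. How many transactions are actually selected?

60

k = ⌊21028/60⌋ = 350
Achieved size = ⌊(21028 − 66)/350⌋ + 1 = ⌊20962/350⌋ + 1 = 59 + 1 = 60
(last selection: 66 + 59×350 = 20716 ≤ 21028; next would be 21066 > 21028)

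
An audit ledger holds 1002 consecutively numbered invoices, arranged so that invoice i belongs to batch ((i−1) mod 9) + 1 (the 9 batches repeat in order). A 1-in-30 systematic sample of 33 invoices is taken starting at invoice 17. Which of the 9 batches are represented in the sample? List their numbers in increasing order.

2, 5, 8

Consecutive selections differ by k = 30, so their batch numbers differ by 30 mod 9 = 3.
gcd(30, 9) = 3, so the sample visits 9/3 = 3 distinct residues mod 9.
Start 17 is batch 8; the batches hit are 2, 5, 8.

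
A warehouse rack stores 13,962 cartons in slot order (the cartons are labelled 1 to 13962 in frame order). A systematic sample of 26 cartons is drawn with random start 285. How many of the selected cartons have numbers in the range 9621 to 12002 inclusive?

4

k = 13962/26 = 537
First selection ≥ 9621: 285 + ⌈(9621−285)/537⌉·537 = 285 + 18×537 = 9951
Last selection ≤ 12002: 285 + ⌊(12002−285)/537⌋·537 = 285 + 21×537 = 11562
Count = 21 − 18 + 1 = 4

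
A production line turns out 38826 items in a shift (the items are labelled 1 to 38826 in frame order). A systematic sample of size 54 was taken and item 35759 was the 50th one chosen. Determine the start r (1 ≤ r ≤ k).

528

k = 38826/54 = 719
r = 35759 − (50−1)×719 = 35759 − 35231 = 528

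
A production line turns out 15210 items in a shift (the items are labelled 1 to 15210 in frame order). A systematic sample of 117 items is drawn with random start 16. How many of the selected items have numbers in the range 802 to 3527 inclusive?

21

k = 15210/117 = 130
First selection ≥ 802: 16 + ⌈(802−16)/130⌉·130 = 16 + 7×130 = 926
Last selection ≤ 3527: 16 + ⌊(3527−16)/130⌋·130 = 16 + 27×130 = 3526
Count = 27 − 7 + 1 = 21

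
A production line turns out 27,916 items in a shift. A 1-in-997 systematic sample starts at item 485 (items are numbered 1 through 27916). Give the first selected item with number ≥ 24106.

24413

k = 997
Steps past start: ⌈(24106 − 485)/997⌉ = ⌈23621/997⌉ = 24
Selected item: 485 + 24×997 = 24413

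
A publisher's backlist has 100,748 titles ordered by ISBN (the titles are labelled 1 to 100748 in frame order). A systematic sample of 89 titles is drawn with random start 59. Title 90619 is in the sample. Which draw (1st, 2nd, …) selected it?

k = 100748/89 = 1132
position = (90619 − 59)/1132 + 1 = 90560/1132 + 1 = 80 + 1 = 81

81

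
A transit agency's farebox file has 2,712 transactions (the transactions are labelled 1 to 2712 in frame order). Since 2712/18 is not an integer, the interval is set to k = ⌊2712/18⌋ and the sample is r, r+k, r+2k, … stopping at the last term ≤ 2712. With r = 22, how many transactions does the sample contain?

k = ⌊2712/18⌋ = 150
Achieved size = ⌊(2712 − 22)/150⌋ + 1 = ⌊2690/150⌋ + 1 = 17 + 1 = 18
(last selection: 22 + 17×150 = 2572 ≤ 2712; next would be 2722 > 2712)

18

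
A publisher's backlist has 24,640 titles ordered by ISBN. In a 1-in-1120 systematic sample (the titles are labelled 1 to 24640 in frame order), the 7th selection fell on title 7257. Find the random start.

k = 1120
r = 7257 − (7−1)×1120 = 7257 − 6720 = 537

537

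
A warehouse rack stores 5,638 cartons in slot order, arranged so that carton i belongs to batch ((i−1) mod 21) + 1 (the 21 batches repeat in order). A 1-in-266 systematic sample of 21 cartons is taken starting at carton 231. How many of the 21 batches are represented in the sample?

3

Consecutive selections differ by k = 266, so their batch numbers differ by 266 mod 21 = 14.
gcd(266, 21) = 7, so the sample visits 21/7 = 3 distinct residues mod 21.
Start 231 is batch 21; the batches hit are 7, 14, 21.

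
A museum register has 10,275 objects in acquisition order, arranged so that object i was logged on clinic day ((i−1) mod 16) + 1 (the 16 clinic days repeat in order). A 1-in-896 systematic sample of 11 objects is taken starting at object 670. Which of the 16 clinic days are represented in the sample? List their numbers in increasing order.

Consecutive selections differ by k = 896, so their clinic day numbers differ by 896 mod 16 = 0.
gcd(896, 16) = 16, so the sample visits 16/16 = 1 distinct residues mod 16.
Start 670 is clinic day 14; the clinic days hit are 14.

14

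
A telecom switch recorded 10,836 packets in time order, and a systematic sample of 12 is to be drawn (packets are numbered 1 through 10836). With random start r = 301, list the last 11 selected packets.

k = N/n = 10836/12 = 903
2nd selection = 301 + 1×903 = 1204
3rd: 1204 + 903 = 2107
4th: 2107 + 903 = 3010
5th: 3010 + 903 = 3913
6th: 3913 + 903 = 4816
7th: 4816 + 903 = 5719
8th: 5719 + 903 = 6622
9th: 6622 + 903 = 7525
10th: 7525 + 903 = 8428
11th: 8428 + 903 = 9331
12th: 9331 + 903 = 10234

1204, 2107, 3010, 3913, 4816, 5719, 6622, 7525, 8428, 9331, 10234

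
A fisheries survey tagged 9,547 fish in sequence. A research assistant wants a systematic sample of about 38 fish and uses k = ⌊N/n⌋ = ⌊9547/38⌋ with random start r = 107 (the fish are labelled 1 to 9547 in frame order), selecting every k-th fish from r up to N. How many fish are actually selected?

38

k = ⌊9547/38⌋ = 251
Achieved size = ⌊(9547 − 107)/251⌋ + 1 = ⌊9440/251⌋ + 1 = 37 + 1 = 38
(last selection: 107 + 37×251 = 9394 ≤ 9547; next would be 9645 > 9547)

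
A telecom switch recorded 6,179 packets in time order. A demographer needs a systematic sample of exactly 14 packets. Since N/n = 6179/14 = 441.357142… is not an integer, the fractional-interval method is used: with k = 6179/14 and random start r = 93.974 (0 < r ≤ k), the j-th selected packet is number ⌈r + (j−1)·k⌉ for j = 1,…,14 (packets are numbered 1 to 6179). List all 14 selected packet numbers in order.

j=1: r + 0k = 93.974 → ⌈·⌉ = 94
j=2: r + 1k = 535.331142… → ⌈·⌉ = 536
j=3: r + 2k = 976.688285… → ⌈·⌉ = 977
j=4: r + 3k = 1418.045428… → ⌈·⌉ = 1419
j=5: r + 4k = 1859.402571… → ⌈·⌉ = 1860
j=6: r + 5k = 2300.759714… → ⌈·⌉ = 2301
j=7: r + 6k = 2742.116857… → ⌈·⌉ = 2743
j=8: r + 7k = 3183.474 → ⌈·⌉ = 3184
j=9: r + 8k = 3624.831142… → ⌈·⌉ = 3625
j=10: r + 9k = 4066.188285… → ⌈·⌉ = 4067
j=11: r + 10k = 4507.545428… → ⌈·⌉ = 4508
j=12: r + 11k = 4948.902571… → ⌈·⌉ = 4949
j=13: r + 12k = 5390.259714… → ⌈·⌉ = 5391
j=14: r + 13k = 5831.616857… → ⌈·⌉ = 5832

94, 536, 977, 1419, 1860, 2301, 2743, 3184, 3625, 4067, 4508, 4949, 5391, 5832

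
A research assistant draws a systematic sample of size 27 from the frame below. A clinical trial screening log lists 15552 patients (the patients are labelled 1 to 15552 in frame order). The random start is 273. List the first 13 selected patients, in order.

k = N/n = 15552/27 = 576
patient 1: 273
patient 2: 273 + 576 = 849
patient 3: 849 + 576 = 1425
patient 4: 1425 + 576 = 2001
patient 5: 2001 + 576 = 2577
patient 6: 2577 + 576 = 3153
patient 7: 3153 + 576 = 3729
patient 8: 3729 + 576 = 4305
patient 9: 4305 + 576 = 4881
patient 10: 4881 + 576 = 5457
patient 11: 5457 + 576 = 6033
patient 12: 6033 + 576 = 6609
patient 13: 6609 + 576 = 7185

273, 849, 1425, 2001, 2577, 3153, 3729, 4305, 4881, 5457, 6033, 6609, 7185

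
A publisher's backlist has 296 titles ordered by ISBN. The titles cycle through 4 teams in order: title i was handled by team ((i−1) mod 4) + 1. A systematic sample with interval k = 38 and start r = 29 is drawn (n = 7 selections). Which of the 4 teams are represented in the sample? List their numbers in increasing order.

1, 3

Consecutive selections differ by k = 38, so their team numbers differ by 38 mod 4 = 2.
gcd(38, 4) = 2, so the sample visits 4/2 = 2 distinct residues mod 4.
Start 29 is team 1; the teams hit are 1, 3.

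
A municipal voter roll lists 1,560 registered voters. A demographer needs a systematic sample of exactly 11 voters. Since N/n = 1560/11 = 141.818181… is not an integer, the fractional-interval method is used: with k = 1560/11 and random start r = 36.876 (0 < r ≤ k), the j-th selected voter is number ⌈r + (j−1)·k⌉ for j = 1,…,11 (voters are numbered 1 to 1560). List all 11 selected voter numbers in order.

j=1: r + 0k = 36.876 → ⌈·⌉ = 37
j=2: r + 1k = 178.694181… → ⌈·⌉ = 179
j=3: r + 2k = 320.512363… → ⌈·⌉ = 321
j=4: r + 3k = 462.330545… → ⌈·⌉ = 463
j=5: r + 4k = 604.148727… → ⌈·⌉ = 605
j=6: r + 5k = 745.966909… → ⌈·⌉ = 746
j=7: r + 6k = 887.785090… → ⌈·⌉ = 888
j=8: r + 7k = 1029.603272… → ⌈·⌉ = 1030
j=9: r + 8k = 1171.421454… → ⌈·⌉ = 1172
j=10: r + 9k = 1313.239636… → ⌈·⌉ = 1314
j=11: r + 10k = 1455.057818… → ⌈·⌉ = 1456

37, 179, 321, 463, 605, 746, 888, 1030, 1172, 1314, 1456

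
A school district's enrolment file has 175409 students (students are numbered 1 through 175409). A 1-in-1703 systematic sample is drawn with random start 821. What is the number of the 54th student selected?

k = 1703
54th selection = r + (54−1)·k = 821 + 53×1703 = 821 + 90259 = 91080

91080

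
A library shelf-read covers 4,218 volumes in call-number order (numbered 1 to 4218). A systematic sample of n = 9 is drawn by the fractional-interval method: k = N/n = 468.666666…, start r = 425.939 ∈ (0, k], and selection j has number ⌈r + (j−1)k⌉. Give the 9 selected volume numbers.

426, 895, 1364, 1832, 2301, 2770, 3238, 3707, 4176

j=1: r + 0k = 425.939 → ⌈·⌉ = 426
j=2: r + 1k = 894.605666… → ⌈·⌉ = 895
j=3: r + 2k = 1363.272333… → ⌈·⌉ = 1364
j=4: r + 3k = 1831.939 → ⌈·⌉ = 1832
j=5: r + 4k = 2300.605666… → ⌈·⌉ = 2301
j=6: r + 5k = 2769.272333… → ⌈·⌉ = 2770
j=7: r + 6k = 3237.939 → ⌈·⌉ = 3238
j=8: r + 7k = 3706.605666… → ⌈·⌉ = 3707
j=9: r + 8k = 4175.272333… → ⌈·⌉ = 4176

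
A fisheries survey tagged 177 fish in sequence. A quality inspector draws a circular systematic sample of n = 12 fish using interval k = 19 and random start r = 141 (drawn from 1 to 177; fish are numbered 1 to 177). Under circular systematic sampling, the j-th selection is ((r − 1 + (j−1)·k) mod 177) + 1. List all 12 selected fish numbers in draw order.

Selection 1: 141
Selection 2: 141 + 19 = 160
Selection 3: 160 + 19 = 179 → 179 − 177 = 2
Selection 4: 2 + 19 = 21
Selection 5: 21 + 19 = 40
Selection 6: 40 + 19 = 59
Selection 7: 59 + 19 = 78
Selection 8: 78 + 19 = 97
Selection 9: 97 + 19 = 116
Selection 10: 116 + 19 = 135
Selection 11: 135 + 19 = 154
Selection 12: 154 + 19 = 173

141, 160, 2, 21, 40, 59, 78, 97, 116, 135, 154, 173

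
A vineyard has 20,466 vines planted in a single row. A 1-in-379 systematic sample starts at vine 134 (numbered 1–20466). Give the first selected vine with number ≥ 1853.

k = 379
Steps past start: ⌈(1853 − 134)/379⌉ = ⌈1719/379⌉ = 5
Selected vine: 134 + 5×379 = 2029

2029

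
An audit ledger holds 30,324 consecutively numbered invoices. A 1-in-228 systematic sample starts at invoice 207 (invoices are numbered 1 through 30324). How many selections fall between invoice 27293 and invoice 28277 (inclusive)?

k = 228
First selection ≥ 27293: 207 + ⌈(27293−207)/228⌉·228 = 207 + 119×228 = 27339
Last selection ≤ 28277: 207 + ⌊(28277−207)/228⌋·228 = 207 + 123×228 = 28251
Count = 123 − 119 + 1 = 5

5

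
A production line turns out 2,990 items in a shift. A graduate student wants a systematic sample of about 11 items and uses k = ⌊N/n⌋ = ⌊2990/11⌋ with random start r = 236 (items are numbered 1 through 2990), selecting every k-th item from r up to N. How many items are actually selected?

k = ⌊2990/11⌋ = 271
Achieved size = ⌊(2990 − 236)/271⌋ + 1 = ⌊2754/271⌋ + 1 = 10 + 1 = 11
(last selection: 236 + 10×271 = 2946 ≤ 2990; next would be 3217 > 2990)

11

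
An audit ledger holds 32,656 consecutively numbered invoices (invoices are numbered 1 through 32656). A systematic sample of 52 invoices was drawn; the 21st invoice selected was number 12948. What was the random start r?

388

k = 32656/52 = 628
r = 12948 − (21−1)×628 = 12948 − 12560 = 388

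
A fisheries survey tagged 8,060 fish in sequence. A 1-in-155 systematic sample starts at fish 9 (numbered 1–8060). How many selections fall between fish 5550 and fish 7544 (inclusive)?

k = 155
First selection ≥ 5550: 9 + ⌈(5550−9)/155⌉·155 = 9 + 36×155 = 5589
Last selection ≤ 7544: 9 + ⌊(7544−9)/155⌋·155 = 9 + 48×155 = 7449
Count = 48 − 36 + 1 = 13

13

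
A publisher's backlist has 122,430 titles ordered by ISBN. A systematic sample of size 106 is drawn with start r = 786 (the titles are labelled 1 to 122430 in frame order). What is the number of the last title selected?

k = 122430/106 = 1155
106th selection = r + (106−1)·k = 786 + 105×1155 = 786 + 121275 = 122061

122061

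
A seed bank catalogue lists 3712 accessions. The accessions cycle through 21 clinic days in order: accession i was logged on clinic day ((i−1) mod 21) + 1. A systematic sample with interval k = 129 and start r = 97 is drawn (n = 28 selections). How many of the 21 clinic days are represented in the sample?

7

Consecutive selections differ by k = 129, so their clinic day numbers differ by 129 mod 21 = 3.
gcd(129, 21) = 3, so the sample visits 21/3 = 7 distinct residues mod 21.
Start 97 is clinic day 13; the clinic days hit are 1, 4, 7, 10, 13, 16, 19.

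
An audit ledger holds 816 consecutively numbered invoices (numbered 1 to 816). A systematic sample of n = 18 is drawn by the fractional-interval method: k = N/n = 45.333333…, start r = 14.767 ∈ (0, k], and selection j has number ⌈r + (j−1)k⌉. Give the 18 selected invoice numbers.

j=1: r + 0k = 14.767 → ⌈·⌉ = 15
j=2: r + 1k = 60.100333… → ⌈·⌉ = 61
j=3: r + 2k = 105.433666… → ⌈·⌉ = 106
j=4: r + 3k = 150.767 → ⌈·⌉ = 151
j=5: r + 4k = 196.100333… → ⌈·⌉ = 197
j=6: r + 5k = 241.433666… → ⌈·⌉ = 242
j=7: r + 6k = 286.767 → ⌈·⌉ = 287
j=8: r + 7k = 332.100333… → ⌈·⌉ = 333
j=9: r + 8k = 377.433666… → ⌈·⌉ = 378
j=10: r + 9k = 422.767 → ⌈·⌉ = 423
j=11: r + 10k = 468.100333… → ⌈·⌉ = 469
j=12: r + 11k = 513.433666… → ⌈·⌉ = 514
j=13: r + 12k = 558.767 → ⌈·⌉ = 559
j=14: r + 13k = 604.100333… → ⌈·⌉ = 605
j=15: r + 14k = 649.433666… → ⌈·⌉ = 650
j=16: r + 15k = 694.767 → ⌈·⌉ = 695
j=17: r + 16k = 740.100333… → ⌈·⌉ = 741
j=18: r + 17k = 785.433666… → ⌈·⌉ = 786

15, 61, 106, 151, 197, 242, 287, 333, 378, 423, 469, 514, 559, 605, 650, 695, 741, 786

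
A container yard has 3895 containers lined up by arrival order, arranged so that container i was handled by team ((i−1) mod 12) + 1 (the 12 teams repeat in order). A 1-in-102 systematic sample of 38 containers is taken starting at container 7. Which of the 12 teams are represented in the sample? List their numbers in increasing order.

1, 7

Consecutive selections differ by k = 102, so their team numbers differ by 102 mod 12 = 6.
gcd(102, 12) = 6, so the sample visits 12/6 = 2 distinct residues mod 12.
Start 7 is team 7; the teams hit are 1, 7.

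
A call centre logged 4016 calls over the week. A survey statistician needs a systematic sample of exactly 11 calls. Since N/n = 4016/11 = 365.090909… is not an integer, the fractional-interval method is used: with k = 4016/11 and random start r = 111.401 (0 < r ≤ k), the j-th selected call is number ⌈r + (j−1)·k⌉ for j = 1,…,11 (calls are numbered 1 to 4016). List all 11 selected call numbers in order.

112, 477, 842, 1207, 1572, 1937, 2302, 2668, 3033, 3398, 3763

j=1: r + 0k = 111.401 → ⌈·⌉ = 112
j=2: r + 1k = 476.491909… → ⌈·⌉ = 477
j=3: r + 2k = 841.582818… → ⌈·⌉ = 842
j=4: r + 3k = 1206.673727… → ⌈·⌉ = 1207
j=5: r + 4k = 1571.764636… → ⌈·⌉ = 1572
j=6: r + 5k = 1936.855545… → ⌈·⌉ = 1937
j=7: r + 6k = 2301.946454… → ⌈·⌉ = 2302
j=8: r + 7k = 2667.037363… → ⌈·⌉ = 2668
j=9: r + 8k = 3032.128272… → ⌈·⌉ = 3033
j=10: r + 9k = 3397.219181… → ⌈·⌉ = 3398
j=11: r + 10k = 3762.310090… → ⌈·⌉ = 3763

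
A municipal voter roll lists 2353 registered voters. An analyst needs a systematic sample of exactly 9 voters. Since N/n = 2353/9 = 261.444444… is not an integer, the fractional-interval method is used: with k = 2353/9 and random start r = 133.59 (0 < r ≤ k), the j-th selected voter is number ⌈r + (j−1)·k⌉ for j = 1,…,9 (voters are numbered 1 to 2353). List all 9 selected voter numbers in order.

j=1: r + 0k = 133.59 → ⌈·⌉ = 134
j=2: r + 1k = 395.034444… → ⌈·⌉ = 396
j=3: r + 2k = 656.478888… → ⌈·⌉ = 657
j=4: r + 3k = 917.923333… → ⌈·⌉ = 918
j=5: r + 4k = 1179.367777… → ⌈·⌉ = 1180
j=6: r + 5k = 1440.812222… → ⌈·⌉ = 1441
j=7: r + 6k = 1702.256666… → ⌈·⌉ = 1703
j=8: r + 7k = 1963.701111… → ⌈·⌉ = 1964
j=9: r + 8k = 2225.145555… → ⌈·⌉ = 2226

134, 396, 657, 918, 1180, 1441, 1703, 1964, 2226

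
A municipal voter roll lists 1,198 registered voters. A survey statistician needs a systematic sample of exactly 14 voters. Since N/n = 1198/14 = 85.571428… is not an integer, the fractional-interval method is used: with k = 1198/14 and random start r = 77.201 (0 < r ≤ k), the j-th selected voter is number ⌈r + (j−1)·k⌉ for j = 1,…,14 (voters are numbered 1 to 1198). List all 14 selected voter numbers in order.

j=1: r + 0k = 77.201 → ⌈·⌉ = 78
j=2: r + 1k = 162.772428… → ⌈·⌉ = 163
j=3: r + 2k = 248.343857… → ⌈·⌉ = 249
j=4: r + 3k = 333.915285… → ⌈·⌉ = 334
j=5: r + 4k = 419.486714… → ⌈·⌉ = 420
j=6: r + 5k = 505.058142… → ⌈·⌉ = 506
j=7: r + 6k = 590.629571… → ⌈·⌉ = 591
j=8: r + 7k = 676.201 → ⌈·⌉ = 677
j=9: r + 8k = 761.772428… → ⌈·⌉ = 762
j=10: r + 9k = 847.343857… → ⌈·⌉ = 848
j=11: r + 10k = 932.915285… → ⌈·⌉ = 933
j=12: r + 11k = 1018.486714… → ⌈·⌉ = 1019
j=13: r + 12k = 1104.058142… → ⌈·⌉ = 1105
j=14: r + 13k = 1189.629571… → ⌈·⌉ = 1190

78, 163, 249, 334, 420, 506, 591, 677, 762, 848, 933, 1019, 1105, 1190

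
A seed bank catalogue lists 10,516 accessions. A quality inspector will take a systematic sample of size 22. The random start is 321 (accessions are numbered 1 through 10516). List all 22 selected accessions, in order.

321, 799, 1277, 1755, 2233, 2711, 3189, 3667, 4145, 4623, 5101, 5579, 6057, 6535, 7013, 7491, 7969, 8447, 8925, 9403, 9881, 10359

k = N/n = 10516/22 = 478
accession 1: 321
accession 2: 321 + 478 = 799
accession 3: 799 + 478 = 1277
accession 4: 1277 + 478 = 1755
accession 5: 1755 + 478 = 2233
accession 6: 2233 + 478 = 2711
accession 7: 2711 + 478 = 3189
accession 8: 3189 + 478 = 3667
accession 9: 3667 + 478 = 4145
accession 10: 4145 + 478 = 4623
accession 11: 4623 + 478 = 5101
accession 12: 5101 + 478 = 5579
accession 13: 5579 + 478 = 6057
accession 14: 6057 + 478 = 6535
accession 15: 6535 + 478 = 7013
accession 16: 7013 + 478 = 7491
accession 17: 7491 + 478 = 7969
accession 18: 7969 + 478 = 8447
accession 19: 8447 + 478 = 8925
accession 20: 8925 + 478 = 9403
accession 21: 9403 + 478 = 9881
accession 22: 9881 + 478 = 10359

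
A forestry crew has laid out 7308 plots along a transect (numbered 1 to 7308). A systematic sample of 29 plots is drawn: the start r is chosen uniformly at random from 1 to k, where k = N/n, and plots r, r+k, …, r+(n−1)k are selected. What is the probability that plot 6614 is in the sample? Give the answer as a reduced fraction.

k = 7308/29 = 252.
Plot 6614 is selected iff r ≡ 6614 (mod 252); exactly one such r in {1,…,252}.
Inclusion probability = 1/252.

1/252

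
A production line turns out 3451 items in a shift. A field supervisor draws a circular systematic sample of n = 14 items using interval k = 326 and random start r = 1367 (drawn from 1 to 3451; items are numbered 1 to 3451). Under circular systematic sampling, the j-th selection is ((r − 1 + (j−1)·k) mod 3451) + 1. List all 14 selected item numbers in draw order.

Selection 1: 1367
Selection 2: 1367 + 326 = 1693
Selection 3: 1693 + 326 = 2019
Selection 4: 2019 + 326 = 2345
Selection 5: 2345 + 326 = 2671
Selection 6: 2671 + 326 = 2997
Selection 7: 2997 + 326 = 3323
Selection 8: 3323 + 326 = 3649 → 3649 − 3451 = 198
Selection 9: 198 + 326 = 524
Selection 10: 524 + 326 = 850
Selection 11: 850 + 326 = 1176
Selection 12: 1176 + 326 = 1502
Selection 13: 1502 + 326 = 1828
Selection 14: 1828 + 326 = 2154

1367, 1693, 2019, 2345, 2671, 2997, 3323, 198, 524, 850, 1176, 1502, 1828, 2154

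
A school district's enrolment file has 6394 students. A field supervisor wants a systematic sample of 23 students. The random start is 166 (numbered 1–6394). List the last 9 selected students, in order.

4058, 4336, 4614, 4892, 5170, 5448, 5726, 6004, 6282

k = N/n = 6394/23 = 278
15th selection = 166 + 14×278 = 4058
16th: 4058 + 278 = 4336
17th: 4336 + 278 = 4614
18th: 4614 + 278 = 4892
19th: 4892 + 278 = 5170
20th: 5170 + 278 = 5448
21st: 5448 + 278 = 5726
22nd: 5726 + 278 = 6004
23rd: 6004 + 278 = 6282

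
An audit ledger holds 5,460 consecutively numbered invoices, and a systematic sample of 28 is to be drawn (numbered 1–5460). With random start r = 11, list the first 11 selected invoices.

11, 206, 401, 596, 791, 986, 1181, 1376, 1571, 1766, 1961

k = N/n = 5460/28 = 195
invoice 1: 11
invoice 2: 11 + 195 = 206
invoice 3: 206 + 195 = 401
invoice 4: 401 + 195 = 596
invoice 5: 596 + 195 = 791
invoice 6: 791 + 195 = 986
invoice 7: 986 + 195 = 1181
invoice 8: 1181 + 195 = 1376
invoice 9: 1376 + 195 = 1571
invoice 10: 1571 + 195 = 1766
invoice 11: 1766 + 195 = 1961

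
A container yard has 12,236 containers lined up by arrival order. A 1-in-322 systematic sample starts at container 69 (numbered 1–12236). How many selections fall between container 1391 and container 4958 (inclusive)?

11

k = 322
First selection ≥ 1391: 69 + ⌈(1391−69)/322⌉·322 = 69 + 5×322 = 1679
Last selection ≤ 4958: 69 + ⌊(4958−69)/322⌋·322 = 69 + 15×322 = 4899
Count = 15 − 5 + 1 = 11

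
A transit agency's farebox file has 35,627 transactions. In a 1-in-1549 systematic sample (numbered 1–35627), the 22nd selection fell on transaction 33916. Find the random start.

k = 1549
r = 33916 − (22−1)×1549 = 33916 − 32529 = 1387

1387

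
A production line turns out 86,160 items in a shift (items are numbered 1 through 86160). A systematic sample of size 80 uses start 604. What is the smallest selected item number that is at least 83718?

84610

k = 86160/80 = 1077
Steps past start: ⌈(83718 − 604)/1077⌉ = ⌈83114/1077⌉ = 78
Selected item: 604 + 78×1077 = 84610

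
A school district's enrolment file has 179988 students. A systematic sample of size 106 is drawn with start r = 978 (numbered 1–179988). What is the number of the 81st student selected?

k = 179988/106 = 1698
81st selection = r + (81−1)·k = 978 + 80×1698 = 978 + 135840 = 136818

136818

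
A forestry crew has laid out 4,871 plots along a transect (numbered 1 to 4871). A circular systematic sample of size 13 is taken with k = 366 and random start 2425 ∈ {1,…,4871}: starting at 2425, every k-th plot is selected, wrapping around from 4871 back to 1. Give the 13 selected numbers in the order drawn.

Selection 1: 2425
Selection 2: 2425 + 366 = 2791
Selection 3: 2791 + 366 = 3157
Selection 4: 3157 + 366 = 3523
Selection 5: 3523 + 366 = 3889
Selection 6: 3889 + 366 = 4255
Selection 7: 4255 + 366 = 4621
Selection 8: 4621 + 366 = 4987 → 4987 − 4871 = 116
Selection 9: 116 + 366 = 482
Selection 10: 482 + 366 = 848
Selection 11: 848 + 366 = 1214
Selection 12: 1214 + 366 = 1580
Selection 13: 1580 + 366 = 1946

2425, 2791, 3157, 3523, 3889, 4255, 4621, 116, 482, 848, 1214, 1580, 1946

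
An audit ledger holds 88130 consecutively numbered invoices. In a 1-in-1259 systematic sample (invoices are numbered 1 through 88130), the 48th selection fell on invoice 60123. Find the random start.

950

k = 1259
r = 60123 − (48−1)×1259 = 60123 − 59173 = 950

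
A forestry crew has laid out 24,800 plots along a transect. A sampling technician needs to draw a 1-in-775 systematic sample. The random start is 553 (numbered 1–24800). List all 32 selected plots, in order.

plot 1: 553
plot 2: 553 + 775 = 1328
plot 3: 1328 + 775 = 2103
plot 4: 2103 + 775 = 2878
plot 5: 2878 + 775 = 3653
plot 6: 3653 + 775 = 4428
plot 7: 4428 + 775 = 5203
plot 8: 5203 + 775 = 5978
plot 9: 5978 + 775 = 6753
plot 10: 6753 + 775 = 7528
plot 11: 7528 + 775 = 8303
plot 12: 8303 + 775 = 9078
plot 13: 9078 + 775 = 9853
plot 14: 9853 + 775 = 10628
plot 15: 10628 + 775 = 11403
plot 16: 11403 + 775 = 12178
plot 17: 12178 + 775 = 12953
plot 18: 12953 + 775 = 13728
plot 19: 13728 + 775 = 14503
plot 20: 14503 + 775 = 15278
plot 21: 15278 + 775 = 16053
plot 22: 16053 + 775 = 16828
plot 23: 16828 + 775 = 17603
plot 24: 17603 + 775 = 18378
plot 25: 18378 + 775 = 19153
plot 26: 19153 + 775 = 19928
plot 27: 19928 + 775 = 20703
plot 28: 20703 + 775 = 21478
plot 29: 21478 + 775 = 22253
plot 30: 22253 + 775 = 23028
plot 31: 23028 + 775 = 23803
plot 32: 23803 + 775 = 24578

553, 1328, 2103, 2878, 3653, 4428, 5203, 5978, 6753, 7528, 8303, 9078, 9853, 10628, 11403, 12178, 12953, 13728, 14503, 15278, 16053, 16828, 17603, 18378, 19153, 19928, 20703, 21478, 22253, 23028, 23803, 24578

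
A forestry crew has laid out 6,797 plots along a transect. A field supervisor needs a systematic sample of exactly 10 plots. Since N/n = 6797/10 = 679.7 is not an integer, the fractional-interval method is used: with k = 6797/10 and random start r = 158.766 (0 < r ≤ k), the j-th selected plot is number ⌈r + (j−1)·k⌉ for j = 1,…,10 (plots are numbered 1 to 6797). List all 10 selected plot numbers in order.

j=1: r + 0k = 158.766 → ⌈·⌉ = 159
j=2: r + 1k = 838.466 → ⌈·⌉ = 839
j=3: r + 2k = 1518.166 → ⌈·⌉ = 1519
j=4: r + 3k = 2197.866 → ⌈·⌉ = 2198
j=5: r + 4k = 2877.566 → ⌈·⌉ = 2878
j=6: r + 5k = 3557.266 → ⌈·⌉ = 3558
j=7: r + 6k = 4236.966 → ⌈·⌉ = 4237
j=8: r + 7k = 4916.666 → ⌈·⌉ = 4917
j=9: r + 8k = 5596.366 → ⌈·⌉ = 5597
j=10: r + 9k = 6276.066 → ⌈·⌉ = 6277

159, 839, 1519, 2198, 2878, 3558, 4237, 4917, 5597, 6277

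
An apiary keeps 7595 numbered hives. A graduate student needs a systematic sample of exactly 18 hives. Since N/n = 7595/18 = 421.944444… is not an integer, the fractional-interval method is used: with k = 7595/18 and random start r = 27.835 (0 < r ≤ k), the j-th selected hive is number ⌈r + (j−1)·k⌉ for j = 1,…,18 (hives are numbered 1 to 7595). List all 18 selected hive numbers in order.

28, 450, 872, 1294, 1716, 2138, 2560, 2982, 3404, 3826, 4248, 4670, 5092, 5514, 5936, 6358, 6779, 7201

j=1: r + 0k = 27.835 → ⌈·⌉ = 28
j=2: r + 1k = 449.779444… → ⌈·⌉ = 450
j=3: r + 2k = 871.723888… → ⌈·⌉ = 872
j=4: r + 3k = 1293.668333… → ⌈·⌉ = 1294
j=5: r + 4k = 1715.612777… → ⌈·⌉ = 1716
j=6: r + 5k = 2137.557222… → ⌈·⌉ = 2138
j=7: r + 6k = 2559.501666… → ⌈·⌉ = 2560
j=8: r + 7k = 2981.446111… → ⌈·⌉ = 2982
j=9: r + 8k = 3403.390555… → ⌈·⌉ = 3404
j=10: r + 9k = 3825.335 → ⌈·⌉ = 3826
j=11: r + 10k = 4247.279444… → ⌈·⌉ = 4248
j=12: r + 11k = 4669.223888… → ⌈·⌉ = 4670
j=13: r + 12k = 5091.168333… → ⌈·⌉ = 5092
j=14: r + 13k = 5513.112777… → ⌈·⌉ = 5514
j=15: r + 14k = 5935.057222… → ⌈·⌉ = 5936
j=16: r + 15k = 6357.001666… → ⌈·⌉ = 6358
j=17: r + 16k = 6778.946111… → ⌈·⌉ = 6779
j=18: r + 17k = 7200.890555… → ⌈·⌉ = 7201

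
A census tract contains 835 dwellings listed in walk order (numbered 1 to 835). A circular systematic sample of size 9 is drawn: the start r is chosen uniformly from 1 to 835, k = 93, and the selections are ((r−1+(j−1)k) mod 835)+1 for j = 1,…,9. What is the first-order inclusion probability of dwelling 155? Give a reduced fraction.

For each position j, as r ranges over 1…835 the j-th selection hits every dwelling exactly once, so dwelling 155 is selected for exactly 9 of the 835 starts.
Inclusion probability = 9/835.

9/835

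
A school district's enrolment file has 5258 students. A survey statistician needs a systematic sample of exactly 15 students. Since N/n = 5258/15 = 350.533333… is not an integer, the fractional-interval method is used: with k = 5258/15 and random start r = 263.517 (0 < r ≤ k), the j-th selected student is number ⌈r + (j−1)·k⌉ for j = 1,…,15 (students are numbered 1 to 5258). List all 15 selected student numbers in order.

264, 615, 965, 1316, 1666, 2017, 2367, 2718, 3068, 3419, 3769, 4120, 4470, 4821, 5171

j=1: r + 0k = 263.517 → ⌈·⌉ = 264
j=2: r + 1k = 614.050333… → ⌈·⌉ = 615
j=3: r + 2k = 964.583666… → ⌈·⌉ = 965
j=4: r + 3k = 1315.117 → ⌈·⌉ = 1316
j=5: r + 4k = 1665.650333… → ⌈·⌉ = 1666
j=6: r + 5k = 2016.183666… → ⌈·⌉ = 2017
j=7: r + 6k = 2366.717 → ⌈·⌉ = 2367
j=8: r + 7k = 2717.250333… → ⌈·⌉ = 2718
j=9: r + 8k = 3067.783666… → ⌈·⌉ = 3068
j=10: r + 9k = 3418.317 → ⌈·⌉ = 3419
j=11: r + 10k = 3768.850333… → ⌈·⌉ = 3769
j=12: r + 11k = 4119.383666… → ⌈·⌉ = 4120
j=13: r + 12k = 4469.917 → ⌈·⌉ = 4470
j=14: r + 13k = 4820.450333… → ⌈·⌉ = 4821
j=15: r + 14k = 5170.983666… → ⌈·⌉ = 5171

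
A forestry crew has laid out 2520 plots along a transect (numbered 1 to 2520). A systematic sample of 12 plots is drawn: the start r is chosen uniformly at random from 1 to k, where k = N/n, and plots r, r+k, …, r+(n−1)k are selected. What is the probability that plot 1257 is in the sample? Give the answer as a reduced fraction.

k = 2520/12 = 210.
Plot 1257 is selected iff r ≡ 1257 (mod 210); exactly one such r in {1,…,210}.
Inclusion probability = 1/210.

1/210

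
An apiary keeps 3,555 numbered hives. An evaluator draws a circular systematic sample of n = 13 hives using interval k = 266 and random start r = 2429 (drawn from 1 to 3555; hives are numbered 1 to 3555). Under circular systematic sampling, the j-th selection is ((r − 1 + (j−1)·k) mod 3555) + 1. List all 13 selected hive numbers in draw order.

2429, 2695, 2961, 3227, 3493, 204, 470, 736, 1002, 1268, 1534, 1800, 2066

Selection 1: 2429
Selection 2: 2429 + 266 = 2695
Selection 3: 2695 + 266 = 2961
Selection 4: 2961 + 266 = 3227
Selection 5: 3227 + 266 = 3493
Selection 6: 3493 + 266 = 3759 → 3759 − 3555 = 204
Selection 7: 204 + 266 = 470
Selection 8: 470 + 266 = 736
Selection 9: 736 + 266 = 1002
Selection 10: 1002 + 266 = 1268
Selection 11: 1268 + 266 = 1534
Selection 12: 1534 + 266 = 1800
Selection 13: 1800 + 266 = 2066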